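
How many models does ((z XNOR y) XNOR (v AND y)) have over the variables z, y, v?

Satisfying assignments: (0,1,0), (1,0,0), (1,0,1), (1,1,1)
Count: 4 out of 8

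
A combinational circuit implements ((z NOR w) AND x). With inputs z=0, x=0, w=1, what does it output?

Substituting: ((0 NOR 1) AND 0)
= 0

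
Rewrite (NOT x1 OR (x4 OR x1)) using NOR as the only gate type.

(((x1 NOR x1) NOR ((x4 NOR x1) NOR (x4 NOR x1))) NOR ((x1 NOR x1) NOR ((x4 NOR x1) NOR (x4 NOR x1))))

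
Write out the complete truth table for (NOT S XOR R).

R | S | Output
--------------
0 | 0 | 1
0 | 1 | 0
1 | 0 | 0
1 | 1 | 1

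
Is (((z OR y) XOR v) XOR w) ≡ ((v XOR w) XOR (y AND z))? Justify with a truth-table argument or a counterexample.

No. Counterexample: with z=0, v=0, w=0, y=1, Expression 1 = 1 but Expression 2 = 0.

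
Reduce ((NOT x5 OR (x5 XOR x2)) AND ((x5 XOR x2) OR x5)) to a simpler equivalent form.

By distribution ((E OR v) AND (E OR NOT v) = E):
= (x5 XOR x2)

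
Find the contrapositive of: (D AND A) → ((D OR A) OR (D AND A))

Contrapositive: NOT ((D OR A) OR (D AND A)) → NOT (D AND A)
Note: A statement and its contrapositive are logically equivalent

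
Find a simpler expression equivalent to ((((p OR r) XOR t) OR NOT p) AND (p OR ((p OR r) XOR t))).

By distribution ((E OR v) AND (E OR NOT v) = E):
= ((p OR r) XOR t)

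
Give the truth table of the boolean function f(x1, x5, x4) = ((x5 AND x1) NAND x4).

x1 | x5 | x4 | Output
---------------------
0 | 0 | 0 | 1
0 | 0 | 1 | 1
0 | 1 | 0 | 1
0 | 1 | 1 | 1
1 | 0 | 0 | 1
1 | 0 | 1 | 1
1 | 1 | 0 | 1
1 | 1 | 1 | 0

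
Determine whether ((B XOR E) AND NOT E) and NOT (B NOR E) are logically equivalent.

No. Counterexample: with B=0, E=1, Expression 1 = 0 but Expression 2 = 1.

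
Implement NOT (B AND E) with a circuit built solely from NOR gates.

(((B NOR B) NOR (E NOR E)) NOR ((B NOR B) NOR (E NOR E)))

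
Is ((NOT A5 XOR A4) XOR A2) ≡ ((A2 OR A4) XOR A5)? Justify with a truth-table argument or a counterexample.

No. Counterexample: with A4=0, A5=0, A2=0, Expression 1 = 1 but Expression 2 = 0.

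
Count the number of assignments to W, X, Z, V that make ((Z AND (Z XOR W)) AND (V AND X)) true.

Satisfying assignments: (0,1,1,1)
Count: 1 out of 16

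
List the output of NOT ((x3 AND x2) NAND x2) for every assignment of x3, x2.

x3 | x2 | Output
----------------
0 | 0 | 0
0 | 1 | 0
1 | 0 | 0
1 | 1 | 1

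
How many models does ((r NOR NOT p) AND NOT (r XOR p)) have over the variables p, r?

No assignment satisfies the expression.
Count: 0 out of 4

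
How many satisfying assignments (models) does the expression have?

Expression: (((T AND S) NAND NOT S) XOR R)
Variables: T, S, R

Satisfying assignments: (0,0,0), (0,1,0), (1,0,0), (1,1,0)
Count: 4 out of 8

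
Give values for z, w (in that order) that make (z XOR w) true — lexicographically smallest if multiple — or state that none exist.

z=0, w=1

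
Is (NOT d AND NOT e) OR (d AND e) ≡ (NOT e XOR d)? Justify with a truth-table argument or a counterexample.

Yes, they are equivalent — the two output columns agree on all 4 assignments:
d | e | Expression 1 | Expression 2
-----------------------------------
0 | 0 | 1 | 1
0 | 1 | 0 | 0
1 | 0 | 0 | 0
1 | 1 | 1 | 1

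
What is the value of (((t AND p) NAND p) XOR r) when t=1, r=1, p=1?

Substituting: (((1 AND 1) NAND 1) XOR 1)
= 1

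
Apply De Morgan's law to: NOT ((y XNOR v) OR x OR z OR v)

NOT (y XNOR v) AND NOT x AND NOT z AND NOT v
De Morgan's: NOT(OR of terms) = AND of negations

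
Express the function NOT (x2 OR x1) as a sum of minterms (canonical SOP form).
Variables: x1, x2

Σm(0) = (NOT x1 AND NOT x2)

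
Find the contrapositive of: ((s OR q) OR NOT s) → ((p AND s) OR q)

Contrapositive: NOT ((p AND s) OR q) → NOT ((s OR q) OR NOT s)
Note: A statement and its contrapositive are logically equivalent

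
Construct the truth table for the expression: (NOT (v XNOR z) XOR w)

z | v | w | Output
------------------
0 | 0 | 0 | 0
0 | 0 | 1 | 1
0 | 1 | 0 | 1
0 | 1 | 1 | 0
1 | 0 | 0 | 1
1 | 0 | 1 | 0
1 | 1 | 0 | 0
1 | 1 | 1 | 1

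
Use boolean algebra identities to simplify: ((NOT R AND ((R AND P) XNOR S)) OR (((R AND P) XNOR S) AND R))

By distribution ((E AND v) OR (E AND NOT v) = E):
= ((R AND P) XNOR S)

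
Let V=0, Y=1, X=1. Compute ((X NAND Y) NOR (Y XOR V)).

Substituting: ((1 NAND 1) NOR (1 XOR 0))
= 0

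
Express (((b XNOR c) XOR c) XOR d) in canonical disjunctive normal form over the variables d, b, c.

(NOT d AND NOT b AND NOT c) OR (NOT d AND NOT b AND c) OR (d AND b AND NOT c) OR (d AND b AND c)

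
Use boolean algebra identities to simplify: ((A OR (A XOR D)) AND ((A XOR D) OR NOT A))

By distribution ((E OR v) AND (E OR NOT v) = E):
= (A XOR D)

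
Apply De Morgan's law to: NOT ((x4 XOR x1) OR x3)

NOT (x4 XOR x1) AND NOT x3
De Morgan's: NOT(OR of terms) = AND of negations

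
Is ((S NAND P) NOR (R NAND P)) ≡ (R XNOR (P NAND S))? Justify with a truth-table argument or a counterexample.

No. Counterexample: with P=0, S=0, R=1, Expression 1 = 0 but Expression 2 = 1.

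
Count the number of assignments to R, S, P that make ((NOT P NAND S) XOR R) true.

Satisfying assignments: (0,0,0), (0,0,1), (0,1,1), (1,1,0)
Count: 4 out of 8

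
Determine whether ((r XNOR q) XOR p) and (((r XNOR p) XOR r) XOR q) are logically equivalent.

No. Counterexample: with p=0, q=0, r=1, Expression 1 = 0 but Expression 2 = 1.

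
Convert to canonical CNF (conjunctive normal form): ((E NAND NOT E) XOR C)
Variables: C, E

(NOT C OR E) AND (NOT C OR NOT E)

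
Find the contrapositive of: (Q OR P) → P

Contrapositive: NOT P → NOT (Q OR P)
Note: A statement and its contrapositive are logically equivalent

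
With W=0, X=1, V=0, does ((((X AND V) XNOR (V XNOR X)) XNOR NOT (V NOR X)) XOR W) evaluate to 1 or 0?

Substituting: ((((1 AND 0) XNOR (0 XNOR 1)) XNOR NOT (0 NOR 1)) XOR 0)
= 1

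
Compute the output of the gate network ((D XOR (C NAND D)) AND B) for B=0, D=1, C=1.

Substituting: ((1 XOR (1 NAND 1)) AND 0)
= 0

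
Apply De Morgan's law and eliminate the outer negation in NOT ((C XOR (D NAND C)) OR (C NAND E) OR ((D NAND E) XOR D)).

NOT (C XOR (D NAND C)) AND NOT (C NAND E) AND NOT ((D NAND E) XOR D)
De Morgan's: NOT(OR of terms) = AND of negations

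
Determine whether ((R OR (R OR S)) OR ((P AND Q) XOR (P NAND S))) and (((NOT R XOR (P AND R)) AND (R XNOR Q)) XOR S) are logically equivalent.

No. Counterexample: with R=0, S=0, P=0, Q=1, Expression 1 = 1 but Expression 2 = 0.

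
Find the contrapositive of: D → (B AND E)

Contrapositive: NOT (B AND E) → NOT D
Note: A statement and its contrapositive are logically equivalent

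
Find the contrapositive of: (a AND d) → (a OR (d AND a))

Contrapositive: NOT (a OR (d AND a)) → NOT (a AND d)
Note: A statement and its contrapositive are logically equivalent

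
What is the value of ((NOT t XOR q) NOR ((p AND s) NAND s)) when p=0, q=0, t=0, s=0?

Substituting: ((NOT 0 XOR 0) NOR ((0 AND 0) NAND 0))
= 0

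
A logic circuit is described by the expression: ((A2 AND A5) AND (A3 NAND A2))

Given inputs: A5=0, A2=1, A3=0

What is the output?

Substituting: ((1 AND 0) AND (0 NAND 1))
= 0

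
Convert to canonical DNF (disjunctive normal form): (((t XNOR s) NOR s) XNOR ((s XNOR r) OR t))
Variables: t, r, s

(NOT t AND NOT r AND s) OR (NOT t AND r AND NOT s) OR (t AND NOT r AND NOT s) OR (t AND r AND NOT s)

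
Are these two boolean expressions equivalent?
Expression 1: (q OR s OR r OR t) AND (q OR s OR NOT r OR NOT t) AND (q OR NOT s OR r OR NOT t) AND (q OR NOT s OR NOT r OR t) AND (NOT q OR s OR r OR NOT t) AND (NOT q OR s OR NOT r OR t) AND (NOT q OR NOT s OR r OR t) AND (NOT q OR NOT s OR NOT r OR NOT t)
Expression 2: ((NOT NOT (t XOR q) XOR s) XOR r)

Yes, they are equivalent — the two output columns agree on all 16 assignments:
q | s | r | t | Expression 1 | Expression 2
-------------------------------------------
0 | 0 | 0 | 0 | 0 | 0
0 | 0 | 0 | 1 | 1 | 1
0 | 0 | 1 | 0 | 1 | 1
0 | 0 | 1 | 1 | 0 | 0
0 | 1 | 0 | 0 | 1 | 1
0 | 1 | 0 | 1 | 0 | 0
0 | 1 | 1 | 0 | 0 | 0
0 | 1 | 1 | 1 | 1 | 1
1 | 0 | 0 | 0 | 1 | 1
1 | 0 | 0 | 1 | 0 | 0
1 | 0 | 1 | 0 | 0 | 0
1 | 0 | 1 | 1 | 1 | 1
1 | 1 | 0 | 0 | 0 | 0
1 | 1 | 0 | 1 | 1 | 1
1 | 1 | 1 | 0 | 1 | 1
1 | 1 | 1 | 1 | 0 | 0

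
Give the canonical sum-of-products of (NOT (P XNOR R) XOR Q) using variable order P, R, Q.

Σm(1, 2, 4, 7) = (NOT P AND NOT R AND Q) OR (NOT P AND R AND NOT Q) OR (P AND NOT R AND NOT Q) OR (P AND R AND Q)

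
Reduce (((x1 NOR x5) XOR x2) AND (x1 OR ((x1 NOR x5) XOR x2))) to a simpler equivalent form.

By absorption (E AND (E OR v) = E):
= ((x1 NOR x5) XOR x2)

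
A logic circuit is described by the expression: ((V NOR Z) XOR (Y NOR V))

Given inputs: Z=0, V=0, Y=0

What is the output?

Substituting: ((0 NOR 0) XOR (0 NOR 0))
= 0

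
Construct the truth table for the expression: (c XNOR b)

c | b | Output
--------------
0 | 0 | 1
0 | 1 | 0
1 | 0 | 0
1 | 1 | 1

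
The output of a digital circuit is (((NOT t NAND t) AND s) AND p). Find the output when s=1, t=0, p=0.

Substituting: (((NOT 0 NAND 0) AND 1) AND 0)
= 0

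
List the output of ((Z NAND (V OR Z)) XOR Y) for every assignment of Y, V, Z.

Y | V | Z | Output
------------------
0 | 0 | 0 | 1
0 | 0 | 1 | 0
0 | 1 | 0 | 1
0 | 1 | 1 | 0
1 | 0 | 0 | 0
1 | 0 | 1 | 1
1 | 1 | 0 | 0
1 | 1 | 1 | 1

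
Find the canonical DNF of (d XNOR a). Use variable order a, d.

(NOT a AND NOT d) OR (a AND d)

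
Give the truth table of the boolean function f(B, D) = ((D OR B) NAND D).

B | D | Output
--------------
0 | 0 | 1
0 | 1 | 0
1 | 0 | 1
1 | 1 | 0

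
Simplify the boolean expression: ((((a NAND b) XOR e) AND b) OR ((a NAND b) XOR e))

By absorption (E OR (E AND v) = E):
= ((a NAND b) XOR e)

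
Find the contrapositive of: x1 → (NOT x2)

Contrapositive: x2 → NOT x1
Note: A statement and its contrapositive are logically equivalent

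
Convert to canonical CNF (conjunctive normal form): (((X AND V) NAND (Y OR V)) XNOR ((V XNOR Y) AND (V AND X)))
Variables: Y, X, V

(Y OR X OR V) AND (Y OR X OR NOT V) AND (Y OR NOT X OR V) AND (NOT Y OR X OR V) AND (NOT Y OR X OR NOT V) AND (NOT Y OR NOT X OR V) AND (NOT Y OR NOT X OR NOT V)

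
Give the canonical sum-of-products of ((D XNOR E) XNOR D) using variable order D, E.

Σm(1, 3) = (NOT D AND E) OR (D AND E)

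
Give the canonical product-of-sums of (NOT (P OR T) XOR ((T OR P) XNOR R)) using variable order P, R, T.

ΠM(0, 1, 4, 5) = (P OR R OR T) AND (P OR R OR NOT T) AND (NOT P OR R OR T) AND (NOT P OR R OR NOT T)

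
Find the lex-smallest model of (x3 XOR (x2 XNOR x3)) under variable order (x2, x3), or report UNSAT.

x2=0, x3=0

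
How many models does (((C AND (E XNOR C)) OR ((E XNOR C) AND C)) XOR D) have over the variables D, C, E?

Satisfying assignments: (0,1,1), (1,0,0), (1,0,1), (1,1,0)
Count: 4 out of 8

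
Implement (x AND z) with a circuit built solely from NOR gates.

((x NOR x) NOR (z NOR z))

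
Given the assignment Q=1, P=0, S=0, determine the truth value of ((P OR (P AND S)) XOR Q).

Substituting: ((0 OR (0 AND 0)) XOR 1)
= 1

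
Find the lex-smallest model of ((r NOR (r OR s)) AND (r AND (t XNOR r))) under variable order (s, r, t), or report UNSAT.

UNSATISFIABLE - no assignment makes this expression true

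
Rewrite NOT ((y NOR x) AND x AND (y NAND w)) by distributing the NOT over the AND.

NOT (y NOR x) OR NOT x OR NOT (y NAND w)
De Morgan's: NOT(AND of terms) = OR of negations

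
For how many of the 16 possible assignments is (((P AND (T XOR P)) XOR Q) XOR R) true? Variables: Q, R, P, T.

Satisfying assignments: (0,0,1,0), (0,1,0,0), (0,1,0,1), (0,1,1,1), (1,0,0,0), (1,0,0,1), (1,0,1,1), (1,1,1,0)
Count: 8 out of 16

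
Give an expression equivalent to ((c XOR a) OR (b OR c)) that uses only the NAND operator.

((((c NAND (c NAND a)) NAND (a NAND (c NAND a))) NAND ((c NAND (c NAND a)) NAND (a NAND (c NAND a)))) NAND (((b NAND b) NAND (c NAND c)) NAND ((b NAND b) NAND (c NAND c))))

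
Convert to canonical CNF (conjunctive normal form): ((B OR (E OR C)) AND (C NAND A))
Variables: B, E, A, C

(B OR E OR A OR C) AND (B OR E OR NOT A OR C) AND (B OR E OR NOT A OR NOT C) AND (B OR NOT E OR NOT A OR NOT C) AND (NOT B OR E OR NOT A OR NOT C) AND (NOT B OR NOT E OR NOT A OR NOT C)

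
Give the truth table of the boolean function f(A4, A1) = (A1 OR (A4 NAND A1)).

A4 | A1 | Output
----------------
0 | 0 | 1
0 | 1 | 1
1 | 0 | 1
1 | 1 | 1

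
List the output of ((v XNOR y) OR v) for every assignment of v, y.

v | y | Output
--------------
0 | 0 | 1
0 | 1 | 0
1 | 0 | 1
1 | 1 | 1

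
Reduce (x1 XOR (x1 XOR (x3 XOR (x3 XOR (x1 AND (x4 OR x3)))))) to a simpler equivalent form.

By XOR self-cancellation ((E XOR v) XOR v = E) then XOR self-cancellation ((E XOR v) XOR v = E):
= (x1 AND (x4 OR x3))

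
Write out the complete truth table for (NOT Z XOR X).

Z | X | Output
--------------
0 | 0 | 1
0 | 1 | 0
1 | 0 | 0
1 | 1 | 1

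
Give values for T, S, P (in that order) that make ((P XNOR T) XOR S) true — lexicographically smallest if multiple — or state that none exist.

T=0, S=0, P=0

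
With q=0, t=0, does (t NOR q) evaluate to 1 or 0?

Substituting: (0 NOR 0)
= 1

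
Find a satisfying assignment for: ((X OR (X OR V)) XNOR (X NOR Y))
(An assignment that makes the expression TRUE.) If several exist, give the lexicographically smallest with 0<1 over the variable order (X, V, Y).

X=0, V=0, Y=1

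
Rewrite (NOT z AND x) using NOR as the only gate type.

(((z NOR z) NOR (z NOR z)) NOR (x NOR x))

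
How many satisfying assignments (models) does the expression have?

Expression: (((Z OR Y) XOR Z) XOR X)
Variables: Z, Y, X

Satisfying assignments: (0,0,1), (0,1,0), (1,0,1), (1,1,1)
Count: 4 out of 8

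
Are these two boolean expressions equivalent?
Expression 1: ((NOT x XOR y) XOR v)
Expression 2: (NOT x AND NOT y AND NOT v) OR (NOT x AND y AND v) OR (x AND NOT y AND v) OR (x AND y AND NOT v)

Yes, they are equivalent — the two output columns agree on all 8 assignments:
x | y | v | Expression 1 | Expression 2
---------------------------------------
0 | 0 | 0 | 1 | 1
0 | 0 | 1 | 0 | 0
0 | 1 | 0 | 0 | 0
0 | 1 | 1 | 1 | 1
1 | 0 | 0 | 0 | 0
1 | 0 | 1 | 1 | 1
1 | 1 | 0 | 1 | 1
1 | 1 | 1 | 0 | 0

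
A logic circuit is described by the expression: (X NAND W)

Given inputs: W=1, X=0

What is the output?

Substituting: (0 NAND 1)
= 1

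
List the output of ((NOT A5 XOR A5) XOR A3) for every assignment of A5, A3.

A5 | A3 | Output
----------------
0 | 0 | 1
0 | 1 | 0
1 | 0 | 1
1 | 1 | 0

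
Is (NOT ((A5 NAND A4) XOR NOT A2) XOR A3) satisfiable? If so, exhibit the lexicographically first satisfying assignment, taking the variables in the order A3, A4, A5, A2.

A3=0, A4=0, A5=0, A2=0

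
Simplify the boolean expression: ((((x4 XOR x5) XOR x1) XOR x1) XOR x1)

By XOR self-cancellation ((E XOR v) XOR v = E):
= ((x4 XOR x5) XOR x1)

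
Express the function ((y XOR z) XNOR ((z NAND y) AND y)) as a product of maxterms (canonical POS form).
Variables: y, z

ΠM(1) = (y OR NOT z)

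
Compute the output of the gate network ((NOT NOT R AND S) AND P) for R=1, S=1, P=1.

Substituting: ((NOT NOT 1 AND 1) AND 1)
= 1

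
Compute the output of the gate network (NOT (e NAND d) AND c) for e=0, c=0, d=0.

Substituting: (NOT (0 NAND 0) AND 0)
= 0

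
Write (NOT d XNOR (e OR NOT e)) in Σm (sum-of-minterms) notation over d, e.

Σm(0, 1) = (NOT d AND NOT e) OR (NOT d AND e)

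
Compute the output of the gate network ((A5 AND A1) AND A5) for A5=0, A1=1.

Substituting: ((0 AND 1) AND 0)
= 0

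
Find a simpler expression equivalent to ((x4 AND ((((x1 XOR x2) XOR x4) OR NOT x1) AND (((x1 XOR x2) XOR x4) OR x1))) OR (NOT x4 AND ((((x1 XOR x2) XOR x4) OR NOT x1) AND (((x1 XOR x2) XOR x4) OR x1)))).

By distribution ((E AND v) OR (E AND NOT v) = E) then distribution ((E OR v) AND (E OR NOT v) = E):
= ((x1 XOR x2) XOR x4)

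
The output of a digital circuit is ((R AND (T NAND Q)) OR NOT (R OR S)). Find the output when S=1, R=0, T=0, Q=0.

Substituting: ((0 AND (0 NAND 0)) OR NOT (0 OR 1))
= 0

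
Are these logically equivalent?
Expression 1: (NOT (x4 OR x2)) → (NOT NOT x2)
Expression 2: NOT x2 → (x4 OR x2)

Yes, Contrapositive is always equivalent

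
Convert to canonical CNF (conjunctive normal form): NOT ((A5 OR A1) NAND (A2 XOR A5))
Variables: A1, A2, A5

(A1 OR A2 OR A5) AND (A1 OR NOT A2 OR A5) AND (A1 OR NOT A2 OR NOT A5) AND (NOT A1 OR A2 OR A5) AND (NOT A1 OR NOT A2 OR NOT A5)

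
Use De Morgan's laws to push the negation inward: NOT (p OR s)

NOT p AND NOT s
De Morgan's: NOT(OR of terms) = AND of negations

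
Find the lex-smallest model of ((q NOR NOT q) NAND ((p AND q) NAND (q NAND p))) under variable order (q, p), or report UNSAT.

q=0, p=0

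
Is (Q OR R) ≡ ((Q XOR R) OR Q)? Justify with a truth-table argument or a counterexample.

Yes, they are equivalent — the two output columns agree on all 4 assignments:
Q | R | Expression 1 | Expression 2
-----------------------------------
0 | 0 | 0 | 0
0 | 1 | 1 | 1
1 | 0 | 1 | 1
1 | 1 | 1 | 1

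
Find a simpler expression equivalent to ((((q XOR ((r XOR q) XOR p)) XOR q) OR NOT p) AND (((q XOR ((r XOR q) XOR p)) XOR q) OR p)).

By distribution ((E OR v) AND (E OR NOT v) = E) then XOR self-cancellation ((E XOR v) XOR v = E):
= ((r XOR q) XOR p)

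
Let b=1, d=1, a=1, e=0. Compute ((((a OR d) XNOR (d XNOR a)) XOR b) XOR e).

Substituting: ((((1 OR 1) XNOR (1 XNOR 1)) XOR 1) XOR 0)
= 0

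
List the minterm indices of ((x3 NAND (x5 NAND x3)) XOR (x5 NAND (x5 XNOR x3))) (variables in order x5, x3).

Σm(1, 3) = (NOT x5 AND x3) OR (x5 AND x3)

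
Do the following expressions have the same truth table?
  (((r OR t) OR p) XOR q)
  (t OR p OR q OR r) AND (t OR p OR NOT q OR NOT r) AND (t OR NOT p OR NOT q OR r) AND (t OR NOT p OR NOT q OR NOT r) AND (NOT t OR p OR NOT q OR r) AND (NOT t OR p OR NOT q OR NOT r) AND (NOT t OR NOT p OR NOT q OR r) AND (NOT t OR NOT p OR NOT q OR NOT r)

Yes, they are equivalent — the two output columns agree on all 16 assignments:
t | p | q | r | Expression 1 | Expression 2
-------------------------------------------
0 | 0 | 0 | 0 | 0 | 0
0 | 0 | 0 | 1 | 1 | 1
0 | 0 | 1 | 0 | 1 | 1
0 | 0 | 1 | 1 | 0 | 0
0 | 1 | 0 | 0 | 1 | 1
0 | 1 | 0 | 1 | 1 | 1
0 | 1 | 1 | 0 | 0 | 0
0 | 1 | 1 | 1 | 0 | 0
1 | 0 | 0 | 0 | 1 | 1
1 | 0 | 0 | 1 | 1 | 1
1 | 0 | 1 | 0 | 0 | 0
1 | 0 | 1 | 1 | 0 | 0
1 | 1 | 0 | 0 | 1 | 1
1 | 1 | 0 | 1 | 1 | 1
1 | 1 | 1 | 0 | 0 | 0
1 | 1 | 1 | 1 | 0 | 0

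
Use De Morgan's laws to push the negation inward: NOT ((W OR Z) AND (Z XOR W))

NOT (W OR Z) OR NOT (Z XOR W)
De Morgan's: NOT(AND of terms) = OR of negations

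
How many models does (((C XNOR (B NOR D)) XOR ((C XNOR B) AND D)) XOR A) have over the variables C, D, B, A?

Satisfying assignments: (0,0,0,1), (0,0,1,0), (0,1,0,1), (0,1,1,0), (1,0,0,0), (1,0,1,1), (1,1,0,1), (1,1,1,0)
Count: 8 out of 16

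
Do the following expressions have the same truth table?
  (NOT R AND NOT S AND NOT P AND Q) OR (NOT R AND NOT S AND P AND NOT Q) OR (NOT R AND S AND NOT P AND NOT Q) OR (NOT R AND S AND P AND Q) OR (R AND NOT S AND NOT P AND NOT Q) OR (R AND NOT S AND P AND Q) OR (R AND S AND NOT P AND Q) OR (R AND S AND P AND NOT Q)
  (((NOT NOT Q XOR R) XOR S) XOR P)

Yes, they are equivalent — the two output columns agree on all 16 assignments:
R | S | P | Q | Expression 1 | Expression 2
-------------------------------------------
0 | 0 | 0 | 0 | 0 | 0
0 | 0 | 0 | 1 | 1 | 1
0 | 0 | 1 | 0 | 1 | 1
0 | 0 | 1 | 1 | 0 | 0
0 | 1 | 0 | 0 | 1 | 1
0 | 1 | 0 | 1 | 0 | 0
0 | 1 | 1 | 0 | 0 | 0
0 | 1 | 1 | 1 | 1 | 1
1 | 0 | 0 | 0 | 1 | 1
1 | 0 | 0 | 1 | 0 | 0
1 | 0 | 1 | 0 | 0 | 0
1 | 0 | 1 | 1 | 1 | 1
1 | 1 | 0 | 0 | 0 | 0
1 | 1 | 0 | 1 | 1 | 1
1 | 1 | 1 | 0 | 1 | 1
1 | 1 | 1 | 1 | 0 | 0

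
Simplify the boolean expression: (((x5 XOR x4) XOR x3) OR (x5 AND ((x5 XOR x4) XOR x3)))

By absorption (E OR (E AND v) = E):
= ((x5 XOR x4) XOR x3)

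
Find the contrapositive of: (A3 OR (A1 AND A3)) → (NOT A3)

Contrapositive: A3 → NOT (A3 OR (A1 AND A3))
Note: A statement and its contrapositive are logically equivalent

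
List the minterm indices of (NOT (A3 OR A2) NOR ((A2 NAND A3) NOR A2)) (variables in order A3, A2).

Σm(1, 2, 3) = (NOT A3 AND A2) OR (A3 AND NOT A2) OR (A3 AND A2)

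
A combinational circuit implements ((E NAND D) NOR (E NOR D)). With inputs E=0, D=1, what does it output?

Substituting: ((0 NAND 1) NOR (0 NOR 1))
= 0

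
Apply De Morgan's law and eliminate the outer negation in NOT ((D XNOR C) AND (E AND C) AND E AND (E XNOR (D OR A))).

NOT (D XNOR C) OR NOT (E AND C) OR NOT E OR NOT (E XNOR (D OR A))
De Morgan's: NOT(AND of terms) = OR of negations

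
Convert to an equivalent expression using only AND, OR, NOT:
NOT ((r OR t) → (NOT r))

(r OR t) AND r
(Negated implication: NOT(A → B) = A AND NOT B)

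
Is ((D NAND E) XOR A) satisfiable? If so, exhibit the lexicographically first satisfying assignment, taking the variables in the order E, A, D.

E=0, A=0, D=0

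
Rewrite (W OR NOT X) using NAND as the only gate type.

((W NAND W) NAND ((X NAND X) NAND (X NAND X)))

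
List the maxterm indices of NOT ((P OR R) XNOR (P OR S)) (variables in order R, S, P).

ΠM(0, 1, 3, 5, 6, 7) = (R OR S OR P) AND (R OR S OR NOT P) AND (R OR NOT S OR NOT P) AND (NOT R OR S OR NOT P) AND (NOT R OR NOT S OR P) AND (NOT R OR NOT S OR NOT P)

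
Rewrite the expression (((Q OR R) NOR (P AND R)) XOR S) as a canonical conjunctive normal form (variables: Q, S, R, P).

(Q OR S OR NOT R OR P) AND (Q OR S OR NOT R OR NOT P) AND (Q OR NOT S OR R OR P) AND (Q OR NOT S OR R OR NOT P) AND (NOT Q OR S OR R OR P) AND (NOT Q OR S OR R OR NOT P) AND (NOT Q OR S OR NOT R OR P) AND (NOT Q OR S OR NOT R OR NOT P)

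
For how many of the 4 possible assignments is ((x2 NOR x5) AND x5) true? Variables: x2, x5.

No assignment satisfies the expression.
Count: 0 out of 4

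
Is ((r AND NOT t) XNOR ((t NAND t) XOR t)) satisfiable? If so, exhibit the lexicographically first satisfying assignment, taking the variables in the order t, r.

t=0, r=1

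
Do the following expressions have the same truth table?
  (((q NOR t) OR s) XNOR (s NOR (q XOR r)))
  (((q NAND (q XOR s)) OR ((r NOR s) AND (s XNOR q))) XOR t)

No. Counterexample: with r=0, t=0, s=0, q=1, Expression 1 = 1 but Expression 2 = 0.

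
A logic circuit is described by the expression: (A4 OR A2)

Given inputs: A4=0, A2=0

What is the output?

Substituting: (0 OR 0)
= 0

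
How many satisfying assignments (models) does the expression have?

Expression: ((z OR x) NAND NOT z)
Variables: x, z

Satisfying assignments: (0,0), (0,1), (1,1)
Count: 3 out of 4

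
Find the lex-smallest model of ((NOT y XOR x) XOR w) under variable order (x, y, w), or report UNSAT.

x=0, y=0, w=0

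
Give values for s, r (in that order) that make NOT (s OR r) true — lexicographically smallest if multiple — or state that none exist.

s=0, r=0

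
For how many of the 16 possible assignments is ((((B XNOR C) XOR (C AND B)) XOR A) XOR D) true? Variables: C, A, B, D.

Satisfying assignments: (0,0,0,0), (0,0,1,1), (0,1,0,1), (0,1,1,0), (1,0,0,1), (1,0,1,1), (1,1,0,0), (1,1,1,0)
Count: 8 out of 16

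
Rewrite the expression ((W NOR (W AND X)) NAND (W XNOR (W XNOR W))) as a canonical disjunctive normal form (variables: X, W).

(NOT X AND NOT W) OR (NOT X AND W) OR (X AND NOT W) OR (X AND W)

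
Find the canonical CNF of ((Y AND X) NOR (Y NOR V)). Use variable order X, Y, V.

(X OR Y OR V) AND (NOT X OR Y OR V) AND (NOT X OR NOT Y OR V) AND (NOT X OR NOT Y OR NOT V)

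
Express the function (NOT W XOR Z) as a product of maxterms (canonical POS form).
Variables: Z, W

ΠM(1, 2) = (Z OR NOT W) AND (NOT Z OR W)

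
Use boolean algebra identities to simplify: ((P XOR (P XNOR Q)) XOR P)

By XOR self-cancellation ((E XOR v) XOR v = E):
= (P XNOR Q)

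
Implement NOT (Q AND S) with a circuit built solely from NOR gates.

(((Q NOR Q) NOR (S NOR S)) NOR ((Q NOR Q) NOR (S NOR S)))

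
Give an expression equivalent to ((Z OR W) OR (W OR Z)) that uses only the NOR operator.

((((Z NOR W) NOR (Z NOR W)) NOR ((W NOR Z) NOR (W NOR Z))) NOR (((Z NOR W) NOR (Z NOR W)) NOR ((W NOR Z) NOR (W NOR Z))))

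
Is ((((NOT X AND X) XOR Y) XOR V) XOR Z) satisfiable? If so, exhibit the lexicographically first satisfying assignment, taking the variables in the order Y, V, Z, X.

Y=0, V=0, Z=1, X=0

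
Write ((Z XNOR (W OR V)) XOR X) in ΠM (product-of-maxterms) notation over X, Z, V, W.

ΠM(1, 2, 3, 4, 8, 13, 14, 15) = (X OR Z OR V OR NOT W) AND (X OR Z OR NOT V OR W) AND (X OR Z OR NOT V OR NOT W) AND (X OR NOT Z OR V OR W) AND (NOT X OR Z OR V OR W) AND (NOT X OR NOT Z OR V OR NOT W) AND (NOT X OR NOT Z OR NOT V OR W) AND (NOT X OR NOT Z OR NOT V OR NOT W)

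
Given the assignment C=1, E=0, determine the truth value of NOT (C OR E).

Substituting: NOT (1 OR 0)
= 0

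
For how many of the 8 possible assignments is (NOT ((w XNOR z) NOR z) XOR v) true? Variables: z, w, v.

Satisfying assignments: (0,0,0), (0,1,1), (1,0,0), (1,1,0)
Count: 4 out of 8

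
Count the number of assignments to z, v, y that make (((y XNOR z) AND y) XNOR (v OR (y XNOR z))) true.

Satisfying assignments: (0,0,1), (1,0,0), (1,0,1), (1,1,1)
Count: 4 out of 8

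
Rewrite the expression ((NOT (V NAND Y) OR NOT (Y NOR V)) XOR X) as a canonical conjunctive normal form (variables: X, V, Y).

(X OR V OR Y) AND (NOT X OR V OR NOT Y) AND (NOT X OR NOT V OR Y) AND (NOT X OR NOT V OR NOT Y)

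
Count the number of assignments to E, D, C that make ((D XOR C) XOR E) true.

Satisfying assignments: (0,0,1), (0,1,0), (1,0,0), (1,1,1)
Count: 4 out of 8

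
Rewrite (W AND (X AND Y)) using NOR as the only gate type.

((W NOR W) NOR (((X NOR X) NOR (Y NOR Y)) NOR ((X NOR X) NOR (Y NOR Y))))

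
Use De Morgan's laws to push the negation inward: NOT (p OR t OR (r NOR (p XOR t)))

NOT p AND NOT t AND NOT (r NOR (p XOR t))
De Morgan's: NOT(OR of terms) = AND of negations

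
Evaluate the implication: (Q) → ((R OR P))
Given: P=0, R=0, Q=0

Antecedent (Q) = 0; consequent ((R OR P)) = 0.
0 → 0 = 1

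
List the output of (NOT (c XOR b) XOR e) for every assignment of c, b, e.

c | b | e | Output
------------------
0 | 0 | 0 | 1
0 | 0 | 1 | 0
0 | 1 | 0 | 0
0 | 1 | 1 | 1
1 | 0 | 0 | 0
1 | 0 | 1 | 1
1 | 1 | 0 | 1
1 | 1 | 1 | 0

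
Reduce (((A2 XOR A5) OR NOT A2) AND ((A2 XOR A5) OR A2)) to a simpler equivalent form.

By distribution ((E OR v) AND (E OR NOT v) = E):
= (A2 XOR A5)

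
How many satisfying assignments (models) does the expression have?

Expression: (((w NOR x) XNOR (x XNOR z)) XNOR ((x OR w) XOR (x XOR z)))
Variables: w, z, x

No assignment satisfies the expression.
Count: 0 out of 8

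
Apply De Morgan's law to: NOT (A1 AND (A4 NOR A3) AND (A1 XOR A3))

NOT A1 OR NOT (A4 NOR A3) OR NOT (A1 XOR A3)
De Morgan's: NOT(AND of terms) = OR of negations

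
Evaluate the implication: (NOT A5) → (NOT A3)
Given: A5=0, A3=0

Antecedent (NOT A5) = 1; consequent (NOT A3) = 1.
1 → 1 = 1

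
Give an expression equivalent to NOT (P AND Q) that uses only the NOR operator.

(((P NOR P) NOR (Q NOR Q)) NOR ((P NOR P) NOR (Q NOR Q)))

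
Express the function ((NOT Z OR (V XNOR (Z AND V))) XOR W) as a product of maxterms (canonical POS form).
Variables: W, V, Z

ΠM(4, 5, 6, 7) = (NOT W OR V OR Z) AND (NOT W OR V OR NOT Z) AND (NOT W OR NOT V OR Z) AND (NOT W OR NOT V OR NOT Z)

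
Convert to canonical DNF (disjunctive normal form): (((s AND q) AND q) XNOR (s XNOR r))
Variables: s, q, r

(NOT s AND NOT q AND r) OR (NOT s AND q AND r) OR (s AND NOT q AND NOT r) OR (s AND q AND r)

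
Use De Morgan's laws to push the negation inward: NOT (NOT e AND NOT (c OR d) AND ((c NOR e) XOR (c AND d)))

e OR (c OR d) OR NOT ((c NOR e) XOR (c AND d))
De Morgan's: NOT(AND of terms) = OR of negations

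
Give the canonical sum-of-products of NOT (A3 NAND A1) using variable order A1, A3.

Σm(3) = (A1 AND A3)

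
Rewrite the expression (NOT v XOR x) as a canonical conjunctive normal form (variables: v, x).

(v OR NOT x) AND (NOT v OR x)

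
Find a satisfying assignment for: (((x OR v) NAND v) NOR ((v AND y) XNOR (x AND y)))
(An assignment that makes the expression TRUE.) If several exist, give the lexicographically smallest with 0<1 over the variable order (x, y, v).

x=0, y=1, v=1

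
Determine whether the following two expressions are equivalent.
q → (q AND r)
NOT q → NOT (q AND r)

No, Inverse is not equivalent to original (counterexample: r=0, q=1)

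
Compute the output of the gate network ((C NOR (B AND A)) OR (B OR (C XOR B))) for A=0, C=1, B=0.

Substituting: ((1 NOR (0 AND 0)) OR (0 OR (1 XOR 0)))
= 1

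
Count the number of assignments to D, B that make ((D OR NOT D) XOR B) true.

Satisfying assignments: (0,0), (1,0)
Count: 2 out of 4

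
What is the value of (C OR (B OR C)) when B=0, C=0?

Substituting: (0 OR (0 OR 0))
= 0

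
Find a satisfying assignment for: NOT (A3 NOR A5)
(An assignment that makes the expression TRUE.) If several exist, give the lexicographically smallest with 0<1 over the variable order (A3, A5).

A3=0, A5=1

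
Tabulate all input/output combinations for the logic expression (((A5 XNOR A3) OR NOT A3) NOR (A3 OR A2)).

A2 | A3 | A5 | Output
---------------------
0 | 0 | 0 | 0
0 | 0 | 1 | 0
0 | 1 | 0 | 0
0 | 1 | 1 | 0
1 | 0 | 0 | 0
1 | 0 | 1 | 0
1 | 1 | 0 | 0
1 | 1 | 1 | 0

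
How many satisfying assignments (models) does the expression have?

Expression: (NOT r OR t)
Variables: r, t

Satisfying assignments: (0,0), (0,1), (1,1)
Count: 3 out of 4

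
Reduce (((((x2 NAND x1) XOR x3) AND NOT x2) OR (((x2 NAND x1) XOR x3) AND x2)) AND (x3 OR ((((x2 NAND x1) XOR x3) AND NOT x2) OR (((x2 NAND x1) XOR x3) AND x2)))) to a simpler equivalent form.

By absorption (E AND (E OR v) = E) then distribution ((E AND v) OR (E AND NOT v) = E):
= ((x2 NAND x1) XOR x3)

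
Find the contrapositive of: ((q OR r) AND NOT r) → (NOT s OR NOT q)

Contrapositive: NOT (NOT s OR NOT q) → NOT ((q OR r) AND NOT r)
Note: A statement and its contrapositive are logically equivalent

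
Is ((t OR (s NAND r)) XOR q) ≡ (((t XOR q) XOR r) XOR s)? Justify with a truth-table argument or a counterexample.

No. Counterexample: with r=0, t=0, s=0, q=0, Expression 1 = 1 but Expression 2 = 0.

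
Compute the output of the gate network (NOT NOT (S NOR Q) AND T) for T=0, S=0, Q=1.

Substituting: (NOT NOT (0 NOR 1) AND 0)
= 0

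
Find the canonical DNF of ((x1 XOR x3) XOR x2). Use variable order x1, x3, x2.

(NOT x1 AND NOT x3 AND x2) OR (NOT x1 AND x3 AND NOT x2) OR (x1 AND NOT x3 AND NOT x2) OR (x1 AND x3 AND x2)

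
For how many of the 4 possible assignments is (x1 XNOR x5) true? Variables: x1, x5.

Satisfying assignments: (0,0), (1,1)
Count: 2 out of 4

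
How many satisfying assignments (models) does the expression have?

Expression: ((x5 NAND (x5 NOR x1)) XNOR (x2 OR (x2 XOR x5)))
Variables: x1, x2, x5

Satisfying assignments: (0,0,1), (0,1,0), (0,1,1), (1,0,1), (1,1,0), (1,1,1)
Count: 6 out of 8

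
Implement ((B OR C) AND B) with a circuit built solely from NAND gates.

((((B NAND B) NAND (C NAND C)) NAND B) NAND (((B NAND B) NAND (C NAND C)) NAND B))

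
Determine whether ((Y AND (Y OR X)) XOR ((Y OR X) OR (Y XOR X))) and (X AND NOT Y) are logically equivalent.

Yes, they are equivalent — the two output columns agree on all 4 assignments:
X | Y | Expression 1 | Expression 2
-----------------------------------
0 | 0 | 0 | 0
0 | 1 | 0 | 0
1 | 0 | 1 | 1
1 | 1 | 0 | 0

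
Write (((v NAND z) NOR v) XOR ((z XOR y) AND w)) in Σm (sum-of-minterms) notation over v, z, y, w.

Σm(3, 5, 11, 13) = (NOT v AND NOT z AND y AND w) OR (NOT v AND z AND NOT y AND w) OR (v AND NOT z AND y AND w) OR (v AND z AND NOT y AND w)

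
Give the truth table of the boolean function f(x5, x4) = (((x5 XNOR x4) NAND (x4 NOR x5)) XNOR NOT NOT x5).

x5 | x4 | Output
----------------
0 | 0 | 1
0 | 1 | 0
1 | 0 | 1
1 | 1 | 1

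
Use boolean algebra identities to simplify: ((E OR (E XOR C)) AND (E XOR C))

By absorption (E AND (E OR v) = E):
= (E XOR C)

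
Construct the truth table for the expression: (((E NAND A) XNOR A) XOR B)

E | B | A | Output
------------------
0 | 0 | 0 | 0
0 | 0 | 1 | 1
0 | 1 | 0 | 1
0 | 1 | 1 | 0
1 | 0 | 0 | 0
1 | 0 | 1 | 0
1 | 1 | 0 | 1
1 | 1 | 1 | 1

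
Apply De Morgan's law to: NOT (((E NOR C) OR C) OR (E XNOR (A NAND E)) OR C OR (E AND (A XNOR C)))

NOT ((E NOR C) OR C) AND NOT (E XNOR (A NAND E)) AND NOT C AND NOT (E AND (A XNOR C))
De Morgan's: NOT(OR of terms) = AND of negations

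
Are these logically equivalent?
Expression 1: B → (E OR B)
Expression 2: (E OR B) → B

No, Converse is not equivalent to original (counterexample: B=0, C=0, E=1)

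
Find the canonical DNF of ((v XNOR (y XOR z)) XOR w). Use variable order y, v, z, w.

(NOT y AND NOT v AND NOT z AND NOT w) OR (NOT y AND NOT v AND z AND w) OR (NOT y AND v AND NOT z AND w) OR (NOT y AND v AND z AND NOT w) OR (y AND NOT v AND NOT z AND w) OR (y AND NOT v AND z AND NOT w) OR (y AND v AND NOT z AND NOT w) OR (y AND v AND z AND w)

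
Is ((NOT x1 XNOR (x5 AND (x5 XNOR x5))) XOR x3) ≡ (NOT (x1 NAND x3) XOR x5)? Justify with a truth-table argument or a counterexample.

No. Counterexample: with x1=0, x5=0, x3=1, Expression 1 = 1 but Expression 2 = 0.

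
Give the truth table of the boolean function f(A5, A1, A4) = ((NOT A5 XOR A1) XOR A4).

A5 | A1 | A4 | Output
---------------------
0 | 0 | 0 | 1
0 | 0 | 1 | 0
0 | 1 | 0 | 0
0 | 1 | 1 | 1
1 | 0 | 0 | 0
1 | 0 | 1 | 1
1 | 1 | 0 | 1
1 | 1 | 1 | 0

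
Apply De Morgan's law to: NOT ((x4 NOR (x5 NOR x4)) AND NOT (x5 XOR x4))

NOT (x4 NOR (x5 NOR x4)) OR (x5 XOR x4)
De Morgan's: NOT(AND of terms) = OR of negations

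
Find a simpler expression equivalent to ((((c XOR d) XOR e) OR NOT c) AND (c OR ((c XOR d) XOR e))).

By distribution ((E OR v) AND (E OR NOT v) = E):
= ((c XOR d) XOR e)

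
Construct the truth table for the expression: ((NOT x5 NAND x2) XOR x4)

x4 | x5 | x2 | Output
---------------------
0 | 0 | 0 | 1
0 | 0 | 1 | 0
0 | 1 | 0 | 1
0 | 1 | 1 | 1
1 | 0 | 0 | 0
1 | 0 | 1 | 1
1 | 1 | 0 | 0
1 | 1 | 1 | 0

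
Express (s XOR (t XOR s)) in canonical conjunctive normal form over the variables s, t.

(s OR t) AND (NOT s OR t)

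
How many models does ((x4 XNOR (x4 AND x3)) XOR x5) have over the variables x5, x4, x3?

Satisfying assignments: (0,0,0), (0,0,1), (0,1,1), (1,1,0)
Count: 4 out of 8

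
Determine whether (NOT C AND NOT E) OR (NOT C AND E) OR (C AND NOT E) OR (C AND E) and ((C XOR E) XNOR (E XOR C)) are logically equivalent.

Yes, they are equivalent — the two output columns agree on all 4 assignments:
C | E | Expression 1 | Expression 2
-----------------------------------
0 | 0 | 1 | 1
0 | 1 | 1 | 1
1 | 0 | 1 | 1
1 | 1 | 1 | 1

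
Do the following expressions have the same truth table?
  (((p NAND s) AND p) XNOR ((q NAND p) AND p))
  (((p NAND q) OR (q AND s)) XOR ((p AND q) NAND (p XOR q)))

No. Counterexample: with q=0, p=0, s=0, Expression 1 = 1 but Expression 2 = 0.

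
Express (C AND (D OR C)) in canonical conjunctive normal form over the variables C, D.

(C OR D) AND (C OR NOT D)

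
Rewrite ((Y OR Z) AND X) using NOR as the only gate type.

((((Y NOR Z) NOR (Y NOR Z)) NOR ((Y NOR Z) NOR (Y NOR Z))) NOR (X NOR X))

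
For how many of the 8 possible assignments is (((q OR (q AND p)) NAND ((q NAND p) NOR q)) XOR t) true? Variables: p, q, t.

Satisfying assignments: (0,0,0), (0,1,0), (1,0,0), (1,1,0)
Count: 4 out of 8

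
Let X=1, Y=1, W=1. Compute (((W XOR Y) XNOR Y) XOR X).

Substituting: (((1 XOR 1) XNOR 1) XOR 1)
= 1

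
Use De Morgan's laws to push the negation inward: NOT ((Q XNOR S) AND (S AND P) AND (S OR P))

NOT (Q XNOR S) OR NOT (S AND P) OR NOT (S OR P)
De Morgan's: NOT(AND of terms) = OR of negations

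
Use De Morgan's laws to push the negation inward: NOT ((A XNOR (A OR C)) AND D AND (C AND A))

NOT (A XNOR (A OR C)) OR NOT D OR NOT (C AND A)
De Morgan's: NOT(AND of terms) = OR of negations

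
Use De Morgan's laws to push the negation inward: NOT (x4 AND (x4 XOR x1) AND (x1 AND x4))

NOT x4 OR NOT (x4 XOR x1) OR NOT (x1 AND x4)
De Morgan's: NOT(AND of terms) = OR of negations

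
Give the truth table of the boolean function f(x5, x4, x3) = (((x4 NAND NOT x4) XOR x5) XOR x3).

x5 | x4 | x3 | Output
---------------------
0 | 0 | 0 | 1
0 | 0 | 1 | 0
0 | 1 | 0 | 1
0 | 1 | 1 | 0
1 | 0 | 0 | 0
1 | 0 | 1 | 1
1 | 1 | 0 | 0
1 | 1 | 1 | 1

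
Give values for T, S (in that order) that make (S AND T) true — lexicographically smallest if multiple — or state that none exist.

T=1, S=1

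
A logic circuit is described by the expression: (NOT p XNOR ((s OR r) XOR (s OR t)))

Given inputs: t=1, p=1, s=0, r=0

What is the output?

Substituting: (NOT 1 XNOR ((0 OR 0) XOR (0 OR 1)))
= 0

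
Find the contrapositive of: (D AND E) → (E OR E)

Contrapositive: NOT (E OR E) → NOT (D AND E)
Note: A statement and its contrapositive are logically equivalent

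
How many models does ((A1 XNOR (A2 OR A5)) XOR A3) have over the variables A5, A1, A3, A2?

Satisfying assignments: (0,0,0,0), (0,0,1,1), (0,1,0,1), (0,1,1,0), (1,0,1,0), (1,0,1,1), (1,1,0,0), (1,1,0,1)
Count: 8 out of 16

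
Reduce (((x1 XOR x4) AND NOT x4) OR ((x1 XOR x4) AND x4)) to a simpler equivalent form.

By distribution ((E AND v) OR (E AND NOT v) = E):
= (x1 XOR x4)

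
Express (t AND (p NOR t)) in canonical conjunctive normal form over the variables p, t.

(p OR t) AND (p OR NOT t) AND (NOT p OR t) AND (NOT p OR NOT t)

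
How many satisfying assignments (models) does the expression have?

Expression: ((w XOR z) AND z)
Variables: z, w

Satisfying assignments: (1,0)
Count: 1 out of 4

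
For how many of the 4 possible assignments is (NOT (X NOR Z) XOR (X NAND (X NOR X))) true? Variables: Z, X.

Satisfying assignments: (0,0)
Count: 1 out of 4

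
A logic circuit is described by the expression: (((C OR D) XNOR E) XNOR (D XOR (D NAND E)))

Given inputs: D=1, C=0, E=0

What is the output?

Substituting: (((0 OR 1) XNOR 0) XNOR (1 XOR (1 NAND 0)))
= 1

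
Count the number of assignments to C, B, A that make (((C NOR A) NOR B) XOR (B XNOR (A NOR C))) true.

Satisfying assignments: (0,1,0)
Count: 1 out of 8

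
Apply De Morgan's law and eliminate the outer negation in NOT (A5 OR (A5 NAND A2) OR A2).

NOT A5 AND NOT (A5 NAND A2) AND NOT A2
De Morgan's: NOT(OR of terms) = AND of negations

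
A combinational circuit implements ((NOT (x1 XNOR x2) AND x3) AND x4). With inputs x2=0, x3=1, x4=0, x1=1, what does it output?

Substituting: ((NOT (1 XNOR 0) AND 1) AND 0)
= 0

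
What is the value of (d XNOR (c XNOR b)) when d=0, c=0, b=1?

Substituting: (0 XNOR (0 XNOR 1))
= 1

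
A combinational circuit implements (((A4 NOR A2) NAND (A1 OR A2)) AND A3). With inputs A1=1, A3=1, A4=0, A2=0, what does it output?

Substituting: (((0 NOR 0) NAND (1 OR 0)) AND 1)
= 0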